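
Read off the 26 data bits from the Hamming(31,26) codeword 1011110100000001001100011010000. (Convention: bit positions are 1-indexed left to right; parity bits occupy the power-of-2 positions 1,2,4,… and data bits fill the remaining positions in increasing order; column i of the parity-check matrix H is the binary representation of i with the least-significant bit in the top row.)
Parity bits occupy power-of-2 positions; data bits are at positions {3,5,6,7,9,10,11,12,13,14,15,17,18,19,20,21,22,23,24,25,26,27,28,29,30,31} (1-indexed).
Extract: c[3]=1 c[5]=1 c[6]=1 c[7]=0 c[9]=0 c[10]=0 c[11]=0 c[12]=0 c[13]=0 c[14]=0 c[15]=0 c[17]=0 c[18]=0 c[19]=1 c[20]=1 c[21]=0 c[22]=0 c[23]=0 c[24]=1 c[25]=1 c[26]=0 c[27]=1 c[28]=0 c[29]=0 c[30]=0 c[31]=0
Data = 11100000000001100011010000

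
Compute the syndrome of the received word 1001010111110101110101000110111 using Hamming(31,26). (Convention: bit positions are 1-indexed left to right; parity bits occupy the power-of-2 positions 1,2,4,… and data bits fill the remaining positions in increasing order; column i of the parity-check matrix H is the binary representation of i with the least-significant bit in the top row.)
Syndrome s = H · r^T (mod 2), r = 1001010111110101110101000110111:
  s[0] = (1010101010101010101010101010101)·(1001010111110101110101000110111) mod 2 = 1+0+0+0+0+0+0+0+1+0+1+0+0+0+0+0+1+0+0+0+0+0+0+0+0+0+1+0+1+0+1 mod 2 = 1
  s[1] = (0110011001100110011001100110011)·(1001010111110101110101000110111) mod 2 = 0+0+0+0+0+1+0+0+0+1+1+0+0+1+0+0+0+1+0+0+0+1+0+0+0+1+1+0+0+1+1 mod 2 = 0
  s[2] = (0001111000011110000111100001111)·(1001010111110101110101000110111) mod 2 = 0+0+0+1+0+1+0+0+0+0+0+1+0+1+0+0+0+0+0+1+0+1+0+0+0+0+0+0+1+1+1 mod 2 = 1
  s[3] = (0000000111111110000000011111111)·(1001010111110101110101000110111) mod 2 = 0+0+0+0+0+0+0+1+1+1+1+1+0+1+0+0+0+0+0+0+0+0+0+0+0+1+1+0+1+1+1 mod 2 = 1
  s[4] = (0000000000000001111111111111111)·(1001010111110101110101000110111) mod 2 = 0+0+0+0+0+0+0+0+0+0+0+0+0+0+0+1+1+1+0+1+0+1+0+0+0+1+1+0+1+1+1 mod 2 = 0
Syndrome = 10110
Non-zero syndrome: error at position 13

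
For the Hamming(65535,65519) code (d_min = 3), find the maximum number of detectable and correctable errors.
Detection only: up to d_min − 1 = 2 errors.
Correction: up to ⌊(d_min − 1)/2⌋ = ⌊2/2⌋ = 1 errors.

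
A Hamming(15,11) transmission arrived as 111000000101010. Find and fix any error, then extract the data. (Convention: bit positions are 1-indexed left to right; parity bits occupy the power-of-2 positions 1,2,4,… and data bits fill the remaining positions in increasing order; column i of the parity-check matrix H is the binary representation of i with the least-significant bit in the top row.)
Syndrome s = H · r^T (mod 2), r = 111000000101010:
  s[0] = (101010101010101)·(111000000101010) mod 2 = 1+0+1+0+0+0+0+0+0+0+0+0+0+0+0 mod 2 = 0
  s[1] = (011001100110011)·(111000000101010) mod 2 = 0+1+1+0+0+0+0+0+0+1+0+0+0+1+0 mod 2 = 0
  s[2] = (000111100001111)·(111000000101010) mod 2 = 0+0+0+0+0+0+0+0+0+0+0+1+0+1+0 mod 2 = 0
  s[3] = (000000011111111)·(111000000101010) mod 2 = 0+0+0+0+0+0+0+0+0+1+0+1+0+1+0 mod 2 = 1
Syndrome = 0001
Column 8 of H equals this syndrome → error at bit 8 (1-indexed).
Flip bit 8: 111000000101010 → 111000010101010
Extract data bits at positions {3,5,6,7,9,10,11,12,13,14,15}: 10000101010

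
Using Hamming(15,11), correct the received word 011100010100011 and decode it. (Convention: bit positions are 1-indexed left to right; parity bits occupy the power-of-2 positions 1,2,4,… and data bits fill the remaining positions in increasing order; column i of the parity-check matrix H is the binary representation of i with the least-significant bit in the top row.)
Syndrome s = H · r^T (mod 2), r = 011100010100011:
  s[0] = (101010101010101)·(011100010100011) mod 2 = 0+0+1+0+0+0+0+0+0+0+0+0+0+0+1 mod 2 = 0
  s[1] = (011001100110011)·(011100010100011) mod 2 = 0+1+1+0+0+0+0+0+0+1+0+0+0+1+1 mod 2 = 1
  s[2] = (000111100001111)·(011100010100011) mod 2 = 0+0+0+1+0+0+0+0+0+0+0+0+0+1+1 mod 2 = 1
  s[3] = (000000011111111)·(011100010100011) mod 2 = 0+0+0+0+0+0+0+1+0+1+0+0+0+1+1 mod 2 = 0
Syndrome = 0110
Column 6 of H equals this syndrome → error at bit 6 (1-indexed).
Flip bit 6: 011100010100011 → 011101010100011
Extract data bits at positions {3,5,6,7,9,10,11,12,13,14,15}: 10100100011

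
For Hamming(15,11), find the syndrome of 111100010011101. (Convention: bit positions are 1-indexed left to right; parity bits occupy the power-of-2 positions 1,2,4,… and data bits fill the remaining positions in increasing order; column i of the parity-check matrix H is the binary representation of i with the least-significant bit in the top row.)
Syndrome s = H · r^T (mod 2), r = 111100010011101:
  s[0] = (101010101010101)·(111100010011101) mod 2 = 1+0+1+0+0+0+0+0+0+0+1+0+1+0+1 mod 2 = 1
  s[1] = (011001100110011)·(111100010011101) mod 2 = 0+1+1+0+0+0+0+0+0+0+1+0+0+0+1 mod 2 = 0
  s[2] = (000111100001111)·(111100010011101) mod 2 = 0+0+0+1+0+0+0+0+0+0+0+1+1+0+1 mod 2 = 0
  s[3] = (000000011111111)·(111100010011101) mod 2 = 0+0+0+0+0+0+0+1+0+0+1+1+1+0+1 mod 2 = 1
Syndrome = 1001
Non-zero syndrome: error at position 9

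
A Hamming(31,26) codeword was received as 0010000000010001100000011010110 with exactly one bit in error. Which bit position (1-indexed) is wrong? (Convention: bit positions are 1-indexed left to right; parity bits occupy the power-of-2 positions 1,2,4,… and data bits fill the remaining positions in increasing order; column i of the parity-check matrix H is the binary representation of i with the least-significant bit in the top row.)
Syndrome s = H · r^T (mod 2), r = 0010000000010001100000011010110:
  s[0] = (1010101010101010101010101010101)·(0010000000010001100000011010110) mod 2 = 0+0+1+0+0+0+0+0+0+0+0+0+0+0+0+0+1+0+0+0+0+0+0+0+1+0+1+0+1+0+0 mod 2 = 1
  s[1] = (0110011001100110011001100110011)·(0010000000010001100000011010110) mod 2 = 0+0+1+0+0+0+0+0+0+0+0+0+0+0+0+0+0+0+0+0+0+0+0+0+0+0+1+0+0+1+0 mod 2 = 1
  s[2] = (0001111000011110000111100001111)·(0010000000010001100000011010110) mod 2 = 0+0+0+0+0+0+0+0+0+0+0+1+0+0+0+0+0+0+0+0+0+0+0+0+0+0+0+0+1+1+0 mod 2 = 1
  s[3] = (0000000111111110000000011111111)·(0010000000010001100000011010110) mod 2 = 0+0+0+0+0+0+0+0+0+0+0+1+0+0+0+0+0+0+0+0+0+0+0+1+1+0+1+0+1+1+0 mod 2 = 0
  s[4] = (0000000000000001111111111111111)·(0010000000010001100000011010110) mod 2 = 0+0+0+0+0+0+0+0+0+0+0+0+0+0+0+1+1+0+0+0+0+0+0+1+1+0+1+0+1+1+0 mod 2 = 1
Syndrome = 11101
Column i of H is the binary representation of i, so the syndrome is the binary index of the flipped bit.
Read s = 11101 with s[0] as LSB: 1·2^0 + 1·2^1 + 1·2^2 + 0·2^3 + 1·2^4 = 23.
Error is at bit position 23.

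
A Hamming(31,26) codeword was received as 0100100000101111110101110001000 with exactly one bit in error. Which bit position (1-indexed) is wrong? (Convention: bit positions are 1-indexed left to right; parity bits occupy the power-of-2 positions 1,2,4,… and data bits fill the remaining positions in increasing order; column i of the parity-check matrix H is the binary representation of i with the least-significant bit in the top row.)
Syndrome s = H · r^T (mod 2), r = 0100100000101111110101110001000:
  s[0] = (1010101010101010101010101010101)·(0100100000101111110101110001000) mod 2 = 0+0+0+0+1+0+0+0+0+0+1+0+1+0+1+0+1+0+0+0+0+0+1+0+0+0+0+0+0+0+0 mod 2 = 0
  s[1] = (0110011001100110011001100110011)·(0100100000101111110101110001000) mod 2 = 0+1+0+0+0+0+0+0+0+0+1+0+0+1+1+0+0+1+0+0+0+1+1+0+0+0+0+0+0+0+0 mod 2 = 1
  s[2] = (0001111000011110000111100001111)·(0100100000101111110101110001000) mod 2 = 0+0+0+0+1+0+0+0+0+0+0+0+1+1+1+0+0+0+0+1+0+1+1+0+0+0+0+1+0+0+0 mod 2 = 0
  s[3] = (0000000111111110000000011111111)·(0100100000101111110101110001000) mod 2 = 0+0+0+0+0+0+0+0+0+0+1+0+1+1+1+0+0+0+0+0+0+0+0+1+0+0+0+1+0+0+0 mod 2 = 0
  s[4] = (0000000000000001111111111111111)·(0100100000101111110101110001000) mod 2 = 0+0+0+0+0+0+0+0+0+0+0+0+0+0+0+1+1+1+0+1+0+1+1+1+0+0+0+1+0+0+0 mod 2 = 0
Syndrome = 01000
Column i of H is the binary representation of i, so the syndrome is the binary index of the flipped bit.
Read s = 01000 with s[0] as LSB: 0·2^0 + 1·2^1 + 0·2^2 + 0·2^3 + 0·2^4 = 2.
Error is at bit position 2.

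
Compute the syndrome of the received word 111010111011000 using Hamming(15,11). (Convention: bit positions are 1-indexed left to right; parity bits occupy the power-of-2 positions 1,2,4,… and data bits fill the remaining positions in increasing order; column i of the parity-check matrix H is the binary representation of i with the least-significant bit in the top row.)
Syndrome s = H · r^T (mod 2), r = 111010111011000:
  s[0] = (101010101010101)·(111010111011000) mod 2 = 1+0+1+0+1+0+1+0+1+0+1+0+0+0+0 mod 2 = 0
  s[1] = (011001100110011)·(111010111011000) mod 2 = 0+1+1+0+0+0+1+0+0+0+1+0+0+0+0 mod 2 = 0
  s[2] = (000111100001111)·(111010111011000) mod 2 = 0+0+0+0+1+0+1+0+0+0+0+1+0+0+0 mod 2 = 1
  s[3] = (000000011111111)·(111010111011000) mod 2 = 0+0+0+0+0+0+0+1+1+0+1+1+0+0+0 mod 2 = 0
Syndrome = 0010
Non-zero syndrome: error at position 4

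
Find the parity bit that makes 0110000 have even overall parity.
Sum of data bits: 0+1+1+0+0+0+0 = 2.
2 mod 2 = 0, so parity bit = 0.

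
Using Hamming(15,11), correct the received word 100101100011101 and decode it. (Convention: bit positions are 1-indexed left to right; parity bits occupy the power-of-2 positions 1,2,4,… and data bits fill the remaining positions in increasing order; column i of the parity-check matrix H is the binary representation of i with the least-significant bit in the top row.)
Syndrome s = H · r^T (mod 2), r = 100101100011101:
  s[0] = (101010101010101)·(100101100011101) mod 2 = 1+0+0+0+0+0+1+0+0+0+1+0+1+0+1 mod 2 = 1
  s[1] = (011001100110011)·(100101100011101) mod 2 = 0+0+0+0+0+1+1+0+0+0+1+0+0+0+1 mod 2 = 0
  s[2] = (000111100001111)·(100101100011101) mod 2 = 0+0+0+1+0+1+1+0+0+0+0+1+1+0+1 mod 2 = 0
  s[3] = (000000011111111)·(100101100011101) mod 2 = 0+0+0+0+0+0+0+0+0+0+1+1+1+0+1 mod 2 = 0
Syndrome = 1000
Column 1 of H equals this syndrome → error at bit 1 (1-indexed).
Flip bit 1: 100101100011101 → 000101100011101
Extract data bits at positions {3,5,6,7,9,10,11,12,13,14,15}: 00110011101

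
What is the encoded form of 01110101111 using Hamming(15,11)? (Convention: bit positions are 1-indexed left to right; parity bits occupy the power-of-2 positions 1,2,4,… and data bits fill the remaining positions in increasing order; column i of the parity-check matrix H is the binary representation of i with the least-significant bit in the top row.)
Codeword c = d · G (mod 2), d = 01110101111:
  c[0] = d·G[:,0] = (01110101111)·(11011010101) mod 2 = 0+1+0+1+0+0+0+0+1+0+1 mod 2 = 0
  c[1] = d·G[:,1] = (01110101111)·(10110110011) mod 2 = 0+0+1+1+0+1+0+0+0+1+1 mod 2 = 1
  c[2] = d·G[:,2] = (01110101111)·(10000000000) mod 2 = 0+0+0+0+0+0+0+0+0+0+0 mod 2 = 0
  c[3] = d·G[:,3] = (01110101111)·(01110001111) mod 2 = 0+1+1+1+0+0+0+1+1+1+1 mod 2 = 1
  c[4] = d·G[:,4] = (01110101111)·(01000000000) mod 2 = 0+1+0+0+0+0+0+0+0+0+0 mod 2 = 1
  c[5] = d·G[:,5] = (01110101111)·(00100000000) mod 2 = 0+0+1+0+0+0+0+0+0+0+0 mod 2 = 1
  c[6] = d·G[:,6] = (01110101111)·(00010000000) mod 2 = 0+0+0+1+0+0+0+0+0+0+0 mod 2 = 1
  c[7] = d·G[:,7] = (01110101111)·(00001111111) mod 2 = 0+0+0+0+0+1+0+1+1+1+1 mod 2 = 1
  c[8] = d·G[:,8] = (01110101111)·(00001000000) mod 2 = 0+0+0+0+0+0+0+0+0+0+0 mod 2 = 0
  c[9] = d·G[:,9] = (01110101111)·(00000100000) mod 2 = 0+0+0+0+0+1+0+0+0+0+0 mod 2 = 1
  c[10] = d·G[:,10] = (01110101111)·(00000010000) mod 2 = 0+0+0+0+0+0+0+0+0+0+0 mod 2 = 0
  c[11] = d·G[:,11] = (01110101111)·(00000001000) mod 2 = 0+0+0+0+0+0+0+1+0+0+0 mod 2 = 1
  c[12] = d·G[:,12] = (01110101111)·(00000000100) mod 2 = 0+0+0+0+0+0+0+0+1+0+0 mod 2 = 1
  c[13] = d·G[:,13] = (01110101111)·(00000000010) mod 2 = 0+0+0+0+0+0+0+0+0+1+0 mod 2 = 1
  c[14] = d·G[:,14] = (01110101111)·(00000000001) mod 2 = 0+0+0+0+0+0+0+0+0+0+1 mod 2 = 1
Codeword = 010111110101111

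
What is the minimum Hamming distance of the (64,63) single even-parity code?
d_min = 2 (flipping one data bit also flips the parity bit, so the two closest codewords differ in exactly 2 positions).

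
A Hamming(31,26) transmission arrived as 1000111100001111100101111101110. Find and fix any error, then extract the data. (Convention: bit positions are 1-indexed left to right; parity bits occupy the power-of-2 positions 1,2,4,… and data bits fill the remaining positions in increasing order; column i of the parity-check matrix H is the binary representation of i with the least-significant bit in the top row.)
Syndrome s = H · r^T (mod 2), r = 1000111100001111100101111101110:
  s[0] = (1010101010101010101010101010101)·(1000111100001111100101111101110) mod 2 = 1+0+0+0+1+0+1+0+0+0+0+0+1+0+1+0+1+0+0+0+0+0+1+0+1+0+0+0+1+0+0 mod 2 = 1
  s[1] = (0110011001100110011001100110011)·(1000111100001111100101111101110) mod 2 = 0+0+0+0+0+1+1+0+0+0+0+0+0+1+1+0+0+0+0+0+0+1+1+0+0+1+0+0+0+1+0 mod 2 = 0
  s[2] = (0001111000011110000111100001111)·(1000111100001111100101111101110) mod 2 = 0+0+0+0+1+1+1+0+0+0+0+0+1+1+1+0+0+0+0+1+0+1+1+0+0+0+0+1+1+1+0 mod 2 = 0
  s[3] = (0000000111111110000000011111111)·(1000111100001111100101111101110) mod 2 = 0+0+0+0+0+0+0+1+0+0+0+0+1+1+1+0+0+0+0+0+0+0+0+1+1+1+0+1+1+1+0 mod 2 = 0
  s[4] = (0000000000000001111111111111111)·(1000111100001111100101111101110) mod 2 = 0+0+0+0+0+0+0+0+0+0+0+0+0+0+0+1+1+0+0+1+0+1+1+1+1+1+0+1+1+1+0 mod 2 = 1
Syndrome = 10001
Column 17 of H equals this syndrome → error at bit 17 (1-indexed).
Flip bit 17: 1000111100001111100101111101110 → 1000111100001111000101111101110
Extract data bits at positions {3,5,6,7,9,10,11,12,13,14,15,17,18,19,20,21,22,23,24,25,26,27,28,29,30,31}: 01110000111000101111101110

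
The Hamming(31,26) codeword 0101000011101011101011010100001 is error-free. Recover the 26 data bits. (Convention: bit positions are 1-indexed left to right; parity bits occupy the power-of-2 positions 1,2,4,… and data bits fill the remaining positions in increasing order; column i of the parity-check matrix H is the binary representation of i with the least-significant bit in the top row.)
Parity bits occupy power-of-2 positions; data bits are at positions {3,5,6,7,9,10,11,12,13,14,15,17,18,19,20,21,22,23,24,25,26,27,28,29,30,31} (1-indexed).
Extract: c[3]=0 c[5]=0 c[6]=0 c[7]=0 c[9]=1 c[10]=1 c[11]=1 c[12]=0 c[13]=1 c[14]=0 c[15]=1 c[17]=1 c[18]=0 c[19]=1 c[20]=0 c[21]=1 c[22]=1 c[23]=0 c[24]=1 c[25]=0 c[26]=1 c[27]=0 c[28]=0 c[29]=0 c[30]=0 c[31]=1
Data = 00001110101101011010100001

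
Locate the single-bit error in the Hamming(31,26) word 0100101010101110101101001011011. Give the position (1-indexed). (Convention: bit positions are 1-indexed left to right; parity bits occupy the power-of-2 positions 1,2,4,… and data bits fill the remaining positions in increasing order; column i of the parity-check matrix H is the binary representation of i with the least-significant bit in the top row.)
Syndrome s = H · r^T (mod 2), r = 0100101010101110101101001011011:
  s[0] = (1010101010101010101010101010101)·(0100101010101110101101001011011) mod 2 = 0+0+0+0+1+0+1+0+1+0+1+0+1+0+1+0+1+0+1+0+0+0+0+0+1+0+1+0+0+0+1 mod 2 = 1
  s[1] = (0110011001100110011001100110011)·(0100101010101110101101001011011) mod 2 = 0+1+0+0+0+0+1+0+0+0+1+0+0+1+1+0+0+0+1+0+0+1+0+0+0+0+1+0+0+1+1 mod 2 = 0
  s[2] = (0001111000011110000111100001111)·(0100101010101110101101001011011) mod 2 = 0+0+0+0+1+0+1+0+0+0+0+0+1+1+1+0+0+0+0+1+0+1+0+0+0+0+0+1+0+1+1 mod 2 = 0
  s[3] = (0000000111111110000000011111111)·(0100101010101110101101001011011) mod 2 = 0+0+0+0+0+0+0+0+1+0+1+0+1+1+1+0+0+0+0+0+0+0+0+0+1+0+1+1+0+1+1 mod 2 = 0
  s[4] = (0000000000000001111111111111111)·(0100101010101110101101001011011) mod 2 = 0+0+0+0+0+0+0+0+0+0+0+0+0+0+0+0+1+0+1+1+0+1+0+0+1+0+1+1+0+1+1 mod 2 = 1
Syndrome = 10001
Column i of H is the binary representation of i, so the syndrome is the binary index of the flipped bit.
Read s = 10001 with s[0] as LSB: 1·2^0 + 0·2^1 + 0·2^2 + 0·2^3 + 1·2^4 = 17.
Error is at bit position 17.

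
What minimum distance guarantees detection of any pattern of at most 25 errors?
Detecting e errors requires d_min ≥ e + 1 = 25 + 1 = 26.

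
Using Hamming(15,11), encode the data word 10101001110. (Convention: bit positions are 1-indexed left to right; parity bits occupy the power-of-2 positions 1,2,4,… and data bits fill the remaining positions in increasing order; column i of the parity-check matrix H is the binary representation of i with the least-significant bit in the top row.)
Codeword c = d · G (mod 2), d = 10101001110:
  c[0] = d·G[:,0] = (10101001110)·(11011010101) mod 2 = 1+0+0+0+1+0+0+0+1+0+0 mod 2 = 1
  c[1] = d·G[:,1] = (10101001110)·(10110110011) mod 2 = 1+0+1+0+0+0+0+0+0+1+0 mod 2 = 1
  c[2] = d·G[:,2] = (10101001110)·(10000000000) mod 2 = 1+0+0+0+0+0+0+0+0+0+0 mod 2 = 1
  c[3] = d·G[:,3] = (10101001110)·(01110001111) mod 2 = 0+0+1+0+0+0+0+1+1+1+0 mod 2 = 0
  c[4] = d·G[:,4] = (10101001110)·(01000000000) mod 2 = 0+0+0+0+0+0+0+0+0+0+0 mod 2 = 0
  c[5] = d·G[:,5] = (10101001110)·(00100000000) mod 2 = 0+0+1+0+0+0+0+0+0+0+0 mod 2 = 1
  c[6] = d·G[:,6] = (10101001110)·(00010000000) mod 2 = 0+0+0+0+0+0+0+0+0+0+0 mod 2 = 0
  c[7] = d·G[:,7] = (10101001110)·(00001111111) mod 2 = 0+0+0+0+1+0+0+1+1+1+0 mod 2 = 0
  c[8] = d·G[:,8] = (10101001110)·(00001000000) mod 2 = 0+0+0+0+1+0+0+0+0+0+0 mod 2 = 1
  c[9] = d·G[:,9] = (10101001110)·(00000100000) mod 2 = 0+0+0+0+0+0+0+0+0+0+0 mod 2 = 0
  c[10] = d·G[:,10] = (10101001110)·(00000010000) mod 2 = 0+0+0+0+0+0+0+0+0+0+0 mod 2 = 0
  c[11] = d·G[:,11] = (10101001110)·(00000001000) mod 2 = 0+0+0+0+0+0+0+1+0+0+0 mod 2 = 1
  c[12] = d·G[:,12] = (10101001110)·(00000000100) mod 2 = 0+0+0+0+0+0+0+0+1+0+0 mod 2 = 1
  c[13] = d·G[:,13] = (10101001110)·(00000000010) mod 2 = 0+0+0+0+0+0+0+0+0+1+0 mod 2 = 1
  c[14] = d·G[:,14] = (10101001110)·(00000000001) mod 2 = 0+0+0+0+0+0+0+0+0+0+0 mod 2 = 0
Codeword = 111001001001110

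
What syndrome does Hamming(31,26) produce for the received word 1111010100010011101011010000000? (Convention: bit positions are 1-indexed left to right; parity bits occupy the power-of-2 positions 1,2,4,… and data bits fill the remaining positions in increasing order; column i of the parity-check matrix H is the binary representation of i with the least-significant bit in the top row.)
Syndrome s = H · r^T (mod 2), r = 1111010100010011101011010000000:
  s[0] = (1010101010101010101010101010101)·(1111010100010011101011010000000) mod 2 = 1+0+1+0+0+0+0+0+0+0+0+0+0+0+1+0+1+0+1+0+1+0+0+0+0+0+0+0+0+0+0 mod 2 = 0
  s[1] = (0110011001100110011001100110011)·(1111010100010011101011010000000) mod 2 = 0+1+1+0+0+1+0+0+0+0+0+0+0+0+1+0+0+0+1+0+0+1+0+0+0+0+0+0+0+0+0 mod 2 = 0
  s[2] = (0001111000011110000111100001111)·(1111010100010011101011010000000) mod 2 = 0+0+0+1+0+1+0+0+0+0+0+1+0+0+1+0+0+0+0+0+1+1+0+0+0+0+0+0+0+0+0 mod 2 = 0
  s[3] = (0000000111111110000000011111111)·(1111010100010011101011010000000) mod 2 = 0+0+0+0+0+0+0+1+0+0+0+1+0+0+1+0+0+0+0+0+0+0+0+1+0+0+0+0+0+0+0 mod 2 = 0
  s[4] = (0000000000000001111111111111111)·(1111010100010011101011010000000) mod 2 = 0+0+0+0+0+0+0+0+0+0+0+0+0+0+0+1+1+0+1+0+1+1+0+1+0+0+0+0+0+0+0 mod 2 = 0
Syndrome = 00000
s = 0: no error detected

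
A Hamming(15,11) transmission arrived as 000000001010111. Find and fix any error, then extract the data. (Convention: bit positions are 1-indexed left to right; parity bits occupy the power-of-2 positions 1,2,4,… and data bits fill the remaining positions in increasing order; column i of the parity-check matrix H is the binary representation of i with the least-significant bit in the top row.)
Syndrome s = H · r^T (mod 2), r = 000000001010111:
  s[0] = (101010101010101)·(000000001010111) mod 2 = 0+0+0+0+0+0+0+0+1+0+1+0+1+0+1 mod 2 = 0
  s[1] = (011001100110011)·(000000001010111) mod 2 = 0+0+0+0+0+0+0+0+0+0+1+0+0+1+1 mod 2 = 1
  s[2] = (000111100001111)·(000000001010111) mod 2 = 0+0+0+0+0+0+0+0+0+0+0+0+1+1+1 mod 2 = 1
  s[3] = (000000011111111)·(000000001010111) mod 2 = 0+0+0+0+0+0+0+0+1+0+1+0+1+1+1 mod 2 = 1
Syndrome = 0111
Column 14 of H equals this syndrome → error at bit 14 (1-indexed).
Flip bit 14: 000000001010111 → 000000001010101
Extract data bits at positions {3,5,6,7,9,10,11,12,13,14,15}: 00001010101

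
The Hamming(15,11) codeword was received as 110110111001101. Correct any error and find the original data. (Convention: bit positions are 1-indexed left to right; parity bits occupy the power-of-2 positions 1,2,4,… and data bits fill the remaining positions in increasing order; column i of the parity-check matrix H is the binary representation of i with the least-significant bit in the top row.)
Syndrome s = H · r^T (mod 2), r = 110110111001101:
  s[0] = (101010101010101)·(110110111001101) mod 2 = 1+0+0+0+1+0+1+0+1+0+0+0+1+0+1 mod 2 = 0
  s[1] = (011001100110011)·(110110111001101) mod 2 = 0+1+0+0+0+0+1+0+0+0+0+0+0+0+1 mod 2 = 1
  s[2] = (000111100001111)·(110110111001101) mod 2 = 0+0+0+1+1+0+1+0+0+0+0+1+1+0+1 mod 2 = 0
  s[3] = (000000011111111)·(110110111001101) mod 2 = 0+0+0+0+0+0+0+1+1+0+0+1+1+0+1 mod 2 = 1
Syndrome = 0101
Column 10 of H equals this syndrome → error at bit 10 (1-indexed).
Flip bit 10: 110110111001101 → 110110111101101
Extract data bits at positions {3,5,6,7,9,10,11,12,13,14,15}: 01011101101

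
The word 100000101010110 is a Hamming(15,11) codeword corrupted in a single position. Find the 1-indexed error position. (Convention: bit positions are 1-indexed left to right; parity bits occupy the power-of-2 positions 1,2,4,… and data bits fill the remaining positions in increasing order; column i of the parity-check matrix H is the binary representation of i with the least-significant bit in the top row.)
Syndrome s = H · r^T (mod 2), r = 100000101010110:
  s[0] = (101010101010101)·(100000101010110) mod 2 = 1+0+0+0+0+0+1+0+1+0+1+0+1+0+0 mod 2 = 1
  s[1] = (011001100110011)·(100000101010110) mod 2 = 0+0+0+0+0+0+1+0+0+0+1+0+0+1+0 mod 2 = 1
  s[2] = (000111100001111)·(100000101010110) mod 2 = 0+0+0+0+0+0+1+0+0+0+0+0+1+1+0 mod 2 = 1
  s[3] = (000000011111111)·(100000101010110) mod 2 = 0+0+0+0+0+0+0+0+1+0+1+0+1+1+0 mod 2 = 0
Syndrome = 1110
Column i of H is the binary representation of i, so the syndrome is the binary index of the flipped bit.
Read s = 1110 with s[0] as LSB: 1·2^0 + 1·2^1 + 1·2^2 + 0·2^3 = 7.
Error is at bit position 7.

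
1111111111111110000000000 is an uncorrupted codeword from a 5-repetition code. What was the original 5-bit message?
Split into 5-bit blocks: 11111 11111 11111 00000 00000
Data = 11100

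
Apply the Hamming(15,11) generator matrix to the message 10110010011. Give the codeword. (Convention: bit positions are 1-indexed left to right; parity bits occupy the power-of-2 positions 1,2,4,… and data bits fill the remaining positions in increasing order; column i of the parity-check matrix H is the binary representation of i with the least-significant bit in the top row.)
Codeword c = d · G (mod 2), d = 10110010011:
  c[0] = d·G[:,0] = (10110010011)·(11011010101) mod 2 = 1+0+0+1+0+0+1+0+0+0+1 mod 2 = 0
  c[1] = d·G[:,1] = (10110010011)·(10110110011) mod 2 = 1+0+1+1+0+0+1+0+0+1+1 mod 2 = 0
  c[2] = d·G[:,2] = (10110010011)·(10000000000) mod 2 = 1+0+0+0+0+0+0+0+0+0+0 mod 2 = 1
  c[3] = d·G[:,3] = (10110010011)·(01110001111) mod 2 = 0+0+1+1+0+0+0+0+0+1+1 mod 2 = 0
  c[4] = d·G[:,4] = (10110010011)·(01000000000) mod 2 = 0+0+0+0+0+0+0+0+0+0+0 mod 2 = 0
  c[5] = d·G[:,5] = (10110010011)·(00100000000) mod 2 = 0+0+1+0+0+0+0+0+0+0+0 mod 2 = 1
  c[6] = d·G[:,6] = (10110010011)·(00010000000) mod 2 = 0+0+0+1+0+0+0+0+0+0+0 mod 2 = 1
  c[7] = d·G[:,7] = (10110010011)·(00001111111) mod 2 = 0+0+0+0+0+0+1+0+0+1+1 mod 2 = 1
  c[8] = d·G[:,8] = (10110010011)·(00001000000) mod 2 = 0+0+0+0+0+0+0+0+0+0+0 mod 2 = 0
  c[9] = d·G[:,9] = (10110010011)·(00000100000) mod 2 = 0+0+0+0+0+0+0+0+0+0+0 mod 2 = 0
  c[10] = d·G[:,10] = (10110010011)·(00000010000) mod 2 = 0+0+0+0+0+0+1+0+0+0+0 mod 2 = 1
  c[11] = d·G[:,11] = (10110010011)·(00000001000) mod 2 = 0+0+0+0+0+0+0+0+0+0+0 mod 2 = 0
  c[12] = d·G[:,12] = (10110010011)·(00000000100) mod 2 = 0+0+0+0+0+0+0+0+0+0+0 mod 2 = 0
  c[13] = d·G[:,13] = (10110010011)·(00000000010) mod 2 = 0+0+0+0+0+0+0+0+0+1+0 mod 2 = 1
  c[14] = d·G[:,14] = (10110010011)·(00000000001) mod 2 = 0+0+0+0+0+0+0+0+0+0+1 mod 2 = 1
Codeword = 001001110010011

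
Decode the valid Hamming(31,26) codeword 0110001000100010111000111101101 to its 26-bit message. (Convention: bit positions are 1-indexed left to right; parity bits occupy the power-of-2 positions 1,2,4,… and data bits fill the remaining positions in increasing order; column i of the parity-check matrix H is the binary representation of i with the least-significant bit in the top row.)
Parity bits occupy power-of-2 positions; data bits are at positions {3,5,6,7,9,10,11,12,13,14,15,17,18,19,20,21,22,23,24,25,26,27,28,29,30,31} (1-indexed).
Extract: c[3]=1 c[5]=0 c[6]=0 c[7]=1 c[9]=0 c[10]=0 c[11]=1 c[12]=0 c[13]=0 c[14]=0 c[15]=1 c[17]=1 c[18]=1 c[19]=1 c[20]=0 c[21]=0 c[22]=0 c[23]=1 c[24]=1 c[25]=1 c[26]=1 c[27]=0 c[28]=1 c[29]=1 c[30]=0 c[31]=1
Data = 10010010001111000111101101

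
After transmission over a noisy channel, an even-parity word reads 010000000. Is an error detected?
Sum of received bits: 0+1+0+0+0+0+0+0+0 = 1; 1 mod 2 = 1. Result is 1 ≠ 0 → error detected.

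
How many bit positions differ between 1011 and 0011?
XOR = 1000, count of 1s = 1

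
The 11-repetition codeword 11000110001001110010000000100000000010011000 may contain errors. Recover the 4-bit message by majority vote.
Split into 11-bit blocks and majority-vote each:
  block 1 = 11000110001: 5 ones, 6 zeros → 0
  block 2 = 00111001000: 4 ones, 7 zeros → 0
  block 3 = 00001000000: 1 ones, 10 zeros → 0
  block 4 = 00010011000: 3 ones, 8 zeros → 0
Decoded = 0000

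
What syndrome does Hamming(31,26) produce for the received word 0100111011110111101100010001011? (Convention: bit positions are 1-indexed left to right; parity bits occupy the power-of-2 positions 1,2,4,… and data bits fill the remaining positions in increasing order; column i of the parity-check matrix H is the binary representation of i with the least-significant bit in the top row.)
Syndrome s = H · r^T (mod 2), r = 0100111011110111101100010001011:
  s[0] = (1010101010101010101010101010101)·(0100111011110111101100010001011) mod 2 = 0+0+0+0+1+0+1+0+1+0+1+0+0+0+1+0+1+0+1+0+0+0+0+0+0+0+0+0+0+0+1 mod 2 = 0
  s[1] = (0110011001100110011001100110011)·(0100111011110111101100010001011) mod 2 = 0+1+0+0+0+1+1+0+0+1+1+0+0+1+1+0+0+0+1+0+0+0+0+0+0+0+0+0+0+1+1 mod 2 = 0
  s[2] = (0001111000011110000111100001111)·(0100111011110111101100010001011) mod 2 = 0+0+0+0+1+1+1+0+0+0+0+1+0+1+1+0+0+0+0+1+0+0+0+0+0+0+0+1+0+1+1 mod 2 = 0
  s[3] = (0000000111111110000000011111111)·(0100111011110111101100010001011) mod 2 = 0+0+0+0+0+0+0+0+1+1+1+1+0+1+1+0+0+0+0+0+0+0+0+1+0+0+0+1+0+1+1 mod 2 = 0
  s[4] = (0000000000000001111111111111111)·(0100111011110111101100010001011) mod 2 = 0+0+0+0+0+0+0+0+0+0+0+0+0+0+0+1+1+0+1+1+0+0+0+1+0+0+0+1+0+1+1 mod 2 = 0
Syndrome = 00000
s = 0: no error detected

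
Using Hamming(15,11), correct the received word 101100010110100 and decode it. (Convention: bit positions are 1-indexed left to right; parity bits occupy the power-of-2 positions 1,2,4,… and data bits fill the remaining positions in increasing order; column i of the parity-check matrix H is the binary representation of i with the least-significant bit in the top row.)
Syndrome s = H · r^T (mod 2), r = 101100010110100:
  s[0] = (101010101010101)·(101100010110100) mod 2 = 1+0+1+0+0+0+0+0+0+0+1+0+1+0+0 mod 2 = 0
  s[1] = (011001100110011)·(101100010110100) mod 2 = 0+0+1+0+0+0+0+0+0+1+1+0+0+0+0 mod 2 = 1
  s[2] = (000111100001111)·(101100010110100) mod 2 = 0+0+0+1+0+0+0+0+0+0+0+0+1+0+0 mod 2 = 0
  s[3] = (000000011111111)·(101100010110100) mod 2 = 0+0+0+0+0+0+0+1+0+1+1+0+1+0+0 mod 2 = 0
Syndrome = 0100
Column 2 of H equals this syndrome → error at bit 2 (1-indexed).
Flip bit 2: 101100010110100 → 111100010110100
Extract data bits at positions {3,5,6,7,9,10,11,12,13,14,15}: 10000110100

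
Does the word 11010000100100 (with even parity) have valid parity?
Sum of all bits: 1+1+0+1+0+0+0+0+1+0+0+1+0+0 = 5; 5 mod 2 = 1. Result is 1 → parity error detected.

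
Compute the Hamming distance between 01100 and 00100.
XOR = 01000, count of 1s = 1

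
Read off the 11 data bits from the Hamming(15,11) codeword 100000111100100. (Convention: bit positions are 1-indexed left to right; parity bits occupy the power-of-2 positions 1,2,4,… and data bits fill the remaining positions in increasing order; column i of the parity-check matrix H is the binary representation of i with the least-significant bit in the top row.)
Parity bits occupy power-of-2 positions; data bits are at positions {3,5,6,7,9,10,11,12,13,14,15} (1-indexed).
Extract: c[3]=0 c[5]=0 c[6]=0 c[7]=1 c[9]=1 c[10]=1 c[11]=0 c[12]=0 c[13]=1 c[14]=0 c[15]=0
Data = 00011100100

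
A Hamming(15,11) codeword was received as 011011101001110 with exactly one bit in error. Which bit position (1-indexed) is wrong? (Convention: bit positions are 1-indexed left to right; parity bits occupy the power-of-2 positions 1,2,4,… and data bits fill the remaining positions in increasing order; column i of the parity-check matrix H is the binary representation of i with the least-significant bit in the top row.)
Syndrome s = H · r^T (mod 2), r = 011011101001110:
  s[0] = (101010101010101)·(011011101001110) mod 2 = 0+0+1+0+1+0+1+0+1+0+0+0+1+0+0 mod 2 = 1
  s[1] = (011001100110011)·(011011101001110) mod 2 = 0+1+1+0+0+1+1+0+0+0+0+0+0+1+0 mod 2 = 1
  s[2] = (000111100001111)·(011011101001110) mod 2 = 0+0+0+0+1+1+1+0+0+0+0+1+1+1+0 mod 2 = 0
  s[3] = (000000011111111)·(011011101001110) mod 2 = 0+0+0+0+0+0+0+0+1+0+0+1+1+1+0 mod 2 = 0
Syndrome = 1100
Column i of H is the binary representation of i, so the syndrome is the binary index of the flipped bit.
Read s = 1100 with s[0] as LSB: 1·2^0 + 1·2^1 + 0·2^2 + 0·2^3 = 3.
Error is at bit position 3.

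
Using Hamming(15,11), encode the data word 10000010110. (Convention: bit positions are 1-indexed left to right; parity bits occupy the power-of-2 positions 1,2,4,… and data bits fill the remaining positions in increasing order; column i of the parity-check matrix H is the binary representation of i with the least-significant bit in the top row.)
Codeword c = d · G (mod 2), d = 10000010110:
  c[0] = d·G[:,0] = (10000010110)·(11011010101) mod 2 = 1+0+0+0+0+0+1+0+1+0+0 mod 2 = 1
  c[1] = d·G[:,1] = (10000010110)·(10110110011) mod 2 = 1+0+0+0+0+0+1+0+0+1+0 mod 2 = 1
  c[2] = d·G[:,2] = (10000010110)·(10000000000) mod 2 = 1+0+0+0+0+0+0+0+0+0+0 mod 2 = 1
  c[3] = d·G[:,3] = (10000010110)·(01110001111) mod 2 = 0+0+0+0+0+0+0+0+1+1+0 mod 2 = 0
  c[4] = d·G[:,4] = (10000010110)·(01000000000) mod 2 = 0+0+0+0+0+0+0+0+0+0+0 mod 2 = 0
  c[5] = d·G[:,5] = (10000010110)·(00100000000) mod 2 = 0+0+0+0+0+0+0+0+0+0+0 mod 2 = 0
  c[6] = d·G[:,6] = (10000010110)·(00010000000) mod 2 = 0+0+0+0+0+0+0+0+0+0+0 mod 2 = 0
  c[7] = d·G[:,7] = (10000010110)·(00001111111) mod 2 = 0+0+0+0+0+0+1+0+1+1+0 mod 2 = 1
  c[8] = d·G[:,8] = (10000010110)·(00001000000) mod 2 = 0+0+0+0+0+0+0+0+0+0+0 mod 2 = 0
  c[9] = d·G[:,9] = (10000010110)·(00000100000) mod 2 = 0+0+0+0+0+0+0+0+0+0+0 mod 2 = 0
  c[10] = d·G[:,10] = (10000010110)·(00000010000) mod 2 = 0+0+0+0+0+0+1+0+0+0+0 mod 2 = 1
  c[11] = d·G[:,11] = (10000010110)·(00000001000) mod 2 = 0+0+0+0+0+0+0+0+0+0+0 mod 2 = 0
  c[12] = d·G[:,12] = (10000010110)·(00000000100) mod 2 = 0+0+0+0+0+0+0+0+1+0+0 mod 2 = 1
  c[13] = d·G[:,13] = (10000010110)·(00000000010) mod 2 = 0+0+0+0+0+0+0+0+0+1+0 mod 2 = 1
  c[14] = d·G[:,14] = (10000010110)·(00000000001) mod 2 = 0+0+0+0+0+0+0+0+0+0+0 mod 2 = 0
Codeword = 111000010010110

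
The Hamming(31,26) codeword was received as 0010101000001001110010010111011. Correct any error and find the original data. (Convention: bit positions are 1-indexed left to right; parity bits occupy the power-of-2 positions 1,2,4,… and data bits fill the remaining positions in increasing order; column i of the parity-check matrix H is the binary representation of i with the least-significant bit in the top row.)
Syndrome s = H · r^T (mod 2), r = 0010101000001001110010010111011:
  s[0] = (1010101010101010101010101010101)·(0010101000001001110010010111011) mod 2 = 0+0+1+0+1+0+1+0+0+0+0+0+1+0+0+0+1+0+0+0+1+0+0+0+0+0+1+0+0+0+1 mod 2 = 0
  s[1] = (0110011001100110011001100110011)·(0010101000001001110010010111011) mod 2 = 0+0+1+0+0+0+1+0+0+0+0+0+0+0+0+0+0+1+0+0+0+0+0+0+0+1+1+0+0+1+1 mod 2 = 1
  s[2] = (0001111000011110000111100001111)·(0010101000001001110010010111011) mod 2 = 0+0+0+0+1+0+1+0+0+0+0+0+1+0+0+0+0+0+0+0+1+0+0+0+0+0+0+1+0+1+1 mod 2 = 1
  s[3] = (0000000111111110000000011111111)·(0010101000001001110010010111011) mod 2 = 0+0+0+0+0+0+0+0+0+0+0+0+1+0+0+0+0+0+0+0+0+0+0+1+0+1+1+1+0+1+1 mod 2 = 1
  s[4] = (0000000000000001111111111111111)·(0010101000001001110010010111011) mod 2 = 0+0+0+0+0+0+0+0+0+0+0+0+0+0+0+1+1+1+0+0+1+0+0+1+0+1+1+1+0+1+1 mod 2 = 0
Syndrome = 01110
Column 14 of H equals this syndrome → error at bit 14 (1-indexed).
Flip bit 14: 0010101000001001110010010111011 → 0010101000001101110010010111011
Extract data bits at positions {3,5,6,7,9,10,11,12,13,14,15,17,18,19,20,21,22,23,24,25,26,27,28,29,30,31}: 11010000110110010010111011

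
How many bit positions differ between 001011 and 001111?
XOR = 000100, count of 1s = 1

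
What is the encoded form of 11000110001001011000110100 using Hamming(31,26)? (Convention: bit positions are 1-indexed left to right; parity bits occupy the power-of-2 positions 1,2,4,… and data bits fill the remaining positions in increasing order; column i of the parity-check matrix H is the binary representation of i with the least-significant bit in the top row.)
Codeword c = d · G (mod 2), d = 11000110001001011000110100:
  c[0] = d·G[:,0] = (11000110001001011000110100)·(11011010101101010101010101) mod 2 = 1+1+0+0+0+0+1+0+0+0+1+0+0+1+0+1+0+0+0+0+0+1+0+1+0+0 mod 2 = 0
  c[1] = d·G[:,1] = (11000110001001011000110100)·(10110110011011001100110011) mod 2 = 1+0+0+0+0+1+1+0+0+0+1+0+0+1+0+0+1+0+0+0+1+1+0+0+0+0 mod 2 = 0
  c[2] = d·G[:,2] = (11000110001001011000110100)·(10000000000000000000000000) mod 2 = 1+0+0+0+0+0+0+0+0+0+0+0+0+0+0+0+0+0+0+0+0+0+0+0+0+0 mod 2 = 1
  c[3] = d·G[:,3] = (11000110001001011000110100)·(01110001111000111100001111) mod 2 = 0+1+0+0+0+0+0+0+0+0+1+0+0+0+0+1+1+0+0+0+0+0+0+1+0+0 mod 2 = 1
  c[4] = d·G[:,4] = (11000110001001011000110100)·(01000000000000000000000000) mod 2 = 0+1+0+0+0+0+0+0+0+0+0+0+0+0+0+0+0+0+0+0+0+0+0+0+0+0 mod 2 = 1
  c[5] = d·G[:,5] = (11000110001001011000110100)·(00100000000000000000000000) mod 2 = 0+0+0+0+0+0+0+0+0+0+0+0+0+0+0+0+0+0+0+0+0+0+0+0+0+0 mod 2 = 0
  c[6] = d·G[:,6] = (11000110001001011000110100)·(00010000000000000000000000) mod 2 = 0+0+0+0+0+0+0+0+0+0+0+0+0+0+0+0+0+0+0+0+0+0+0+0+0+0 mod 2 = 0
  c[7] = d·G[:,7] = (11000110001001011000110100)·(00001111111000000011111111) mod 2 = 0+0+0+0+0+1+1+0+0+0+1+0+0+0+0+0+0+0+0+0+1+1+0+1+0+0 mod 2 = 0
  c[8] = d·G[:,8] = (11000110001001011000110100)·(00001000000000000000000000) mod 2 = 0+0+0+0+0+0+0+0+0+0+0+0+0+0+0+0+0+0+0+0+0+0+0+0+0+0 mod 2 = 0
  c[9] = d·G[:,9] = (11000110001001011000110100)·(00000100000000000000000000) mod 2 = 0+0+0+0+0+1+0+0+0+0+0+0+0+0+0+0+0+0+0+0+0+0+0+0+0+0 mod 2 = 1
  c[10] = d·G[:,10] = (11000110001001011000110100)·(00000010000000000000000000) mod 2 = 0+0+0+0+0+0+1+0+0+0+0+0+0+0+0+0+0+0+0+0+0+0+0+0+0+0 mod 2 = 1
  c[11] = d·G[:,11] = (11000110001001011000110100)·(00000001000000000000000000) mod 2 = 0+0+0+0+0+0+0+0+0+0+0+0+0+0+0+0+0+0+0+0+0+0+0+0+0+0 mod 2 = 0
  c[12] = d·G[:,12] = (11000110001001011000110100)·(00000000100000000000000000) mod 2 = 0+0+0+0+0+0+0+0+0+0+0+0+0+0+0+0+0+0+0+0+0+0+0+0+0+0 mod 2 = 0
  c[13] = d·G[:,13] = (11000110001001011000110100)·(00000000010000000000000000) mod 2 = 0+0+0+0+0+0+0+0+0+0+0+0+0+0+0+0+0+0+0+0+0+0+0+0+0+0 mod 2 = 0
  c[14] = d·G[:,14] = (11000110001001011000110100)·(00000000001000000000000000) mod 2 = 0+0+0+0+0+0+0+0+0+0+1+0+0+0+0+0+0+0+0+0+0+0+0+0+0+0 mod 2 = 1
  c[15] = d·G[:,15] = (11000110001001011000110100)·(00000000000111111111111111) mod 2 = 0+0+0+0+0+0+0+0+0+0+0+0+0+1+0+1+1+0+0+0+1+1+0+1+0+0 mod 2 = 0
  c[16] = d·G[:,16] = (11000110001001011000110100)·(00000000000100000000000000) mod 2 = 0+0+0+0+0+0+0+0+0+0+0+0+0+0+0+0+0+0+0+0+0+0+0+0+0+0 mod 2 = 0
  c[17] = d·G[:,17] = (11000110001001011000110100)·(00000000000010000000000000) mod 2 = 0+0+0+0+0+0+0+0+0+0+0+0+0+0+0+0+0+0+0+0+0+0+0+0+0+0 mod 2 = 0
  c[18] = d·G[:,18] = (11000110001001011000110100)·(00000000000001000000000000) mod 2 = 0+0+0+0+0+0+0+0+0+0+0+0+0+1+0+0+0+0+0+0+0+0+0+0+0+0 mod 2 = 1
  c[19] = d·G[:,19] = (11000110001001011000110100)·(00000000000000100000000000) mod 2 = 0+0+0+0+0+0+0+0+0+0+0+0+0+0+0+0+0+0+0+0+0+0+0+0+0+0 mod 2 = 0
  c[20] = d·G[:,20] = (11000110001001011000110100)·(00000000000000010000000000) mod 2 = 0+0+0+0+0+0+0+0+0+0+0+0+0+0+0+1+0+0+0+0+0+0+0+0+0+0 mod 2 = 1
  c[21] = d·G[:,21] = (11000110001001011000110100)·(00000000000000001000000000) mod 2 = 0+0+0+0+0+0+0+0+0+0+0+0+0+0+0+0+1+0+0+0+0+0+0+0+0+0 mod 2 = 1
  c[22] = d·G[:,22] = (11000110001001011000110100)·(00000000000000000100000000) mod 2 = 0+0+0+0+0+0+0+0+0+0+0+0+0+0+0+0+0+0+0+0+0+0+0+0+0+0 mod 2 = 0
  c[23] = d·G[:,23] = (11000110001001011000110100)·(00000000000000000010000000) mod 2 = 0+0+0+0+0+0+0+0+0+0+0+0+0+0+0+0+0+0+0+0+0+0+0+0+0+0 mod 2 = 0
  c[24] = d·G[:,24] = (11000110001001011000110100)·(00000000000000000001000000) mod 2 = 0+0+0+0+0+0+0+0+0+0+0+0+0+0+0+0+0+0+0+0+0+0+0+0+0+0 mod 2 = 0
  c[25] = d·G[:,25] = (11000110001001011000110100)·(00000000000000000000100000) mod 2 = 0+0+0+0+0+0+0+0+0+0+0+0+0+0+0+0+0+0+0+0+1+0+0+0+0+0 mod 2 = 1
  c[26] = d·G[:,26] = (11000110001001011000110100)·(00000000000000000000010000) mod 2 = 0+0+0+0+0+0+0+0+0+0+0+0+0+0+0+0+0+0+0+0+0+1+0+0+0+0 mod 2 = 1
  c[27] = d·G[:,27] = (11000110001001011000110100)·(00000000000000000000001000) mod 2 = 0+0+0+0+0+0+0+0+0+0+0+0+0+0+0+0+0+0+0+0+0+0+0+0+0+0 mod 2 = 0
  c[28] = d·G[:,28] = (11000110001001011000110100)·(00000000000000000000000100) mod 2 = 0+0+0+0+0+0+0+0+0+0+0+0+0+0+0+0+0+0+0+0+0+0+0+1+0+0 mod 2 = 1
  c[29] = d·G[:,29] = (11000110001001011000110100)·(00000000000000000000000010) mod 2 = 0+0+0+0+0+0+0+0+0+0+0+0+0+0+0+0+0+0+0+0+0+0+0+0+0+0 mod 2 = 0
  c[30] = d·G[:,30] = (11000110001001011000110100)·(00000000000000000000000001) mod 2 = 0+0+0+0+0+0+0+0+0+0+0+0+0+0+0+0+0+0+0+0+0+0+0+0+0+0 mod 2 = 0
Codeword = 0011100001100010001011000110100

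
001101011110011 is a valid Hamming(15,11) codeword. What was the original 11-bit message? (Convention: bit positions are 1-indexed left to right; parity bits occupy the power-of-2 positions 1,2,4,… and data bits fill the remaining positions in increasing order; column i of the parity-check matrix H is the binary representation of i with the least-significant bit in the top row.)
Parity bits occupy power-of-2 positions; data bits are at positions {3,5,6,7,9,10,11,12,13,14,15} (1-indexed).
Extract: c[3]=1 c[5]=0 c[6]=1 c[7]=0 c[9]=1 c[10]=1 c[11]=1 c[12]=0 c[13]=0 c[14]=1 c[15]=1
Data = 10101110011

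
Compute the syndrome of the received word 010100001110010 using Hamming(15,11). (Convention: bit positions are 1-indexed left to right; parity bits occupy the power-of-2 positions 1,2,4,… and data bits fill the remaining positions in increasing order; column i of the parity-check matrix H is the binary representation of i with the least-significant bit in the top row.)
Syndrome s = H · r^T (mod 2), r = 010100001110010:
  s[0] = (101010101010101)·(010100001110010) mod 2 = 0+0+0+0+0+0+0+0+1+0+1+0+0+0+0 mod 2 = 0
  s[1] = (011001100110011)·(010100001110010) mod 2 = 0+1+0+0+0+0+0+0+0+1+1+0+0+1+0 mod 2 = 0
  s[2] = (000111100001111)·(010100001110010) mod 2 = 0+0+0+1+0+0+0+0+0+0+0+0+0+1+0 mod 2 = 0
  s[3] = (000000011111111)·(010100001110010) mod 2 = 0+0+0+0+0+0+0+0+1+1+1+0+0+1+0 mod 2 = 0
Syndrome = 0000
s = 0: no error detected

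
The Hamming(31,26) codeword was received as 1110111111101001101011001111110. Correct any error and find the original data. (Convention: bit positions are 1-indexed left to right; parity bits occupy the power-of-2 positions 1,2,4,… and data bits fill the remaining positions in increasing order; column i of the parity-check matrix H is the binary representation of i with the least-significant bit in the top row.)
Syndrome s = H · r^T (mod 2), r = 1110111111101001101011001111110:
  s[0] = (1010101010101010101010101010101)·(1110111111101001101011001111110) mod 2 = 1+0+1+0+1+0+1+0+1+0+1+0+1+0+0+0+1+0+1+0+1+0+0+0+1+0+1+0+1+0+0 mod 2 = 1
  s[1] = (0110011001100110011001100110011)·(1110111111101001101011001111110) mod 2 = 0+1+1+0+0+1+1+0+0+1+1+0+0+0+0+0+0+0+1+0+0+1+0+0+0+1+1+0+0+1+0 mod 2 = 1
  s[2] = (0001111000011110000111100001111)·(1110111111101001101011001111110) mod 2 = 0+0+0+0+1+1+1+0+0+0+0+0+1+0+0+0+0+0+0+0+1+1+0+0+0+0+0+1+1+1+0 mod 2 = 1
  s[3] = (0000000111111110000000011111111)·(1110111111101001101011001111110) mod 2 = 0+0+0+0+0+0+0+1+1+1+1+0+1+0+0+0+0+0+0+0+0+0+0+0+1+1+1+1+1+1+0 mod 2 = 1
  s[4] = (0000000000000001111111111111111)·(1110111111101001101011001111110) mod 2 = 0+0+0+0+0+0+0+0+0+0+0+0+0+0+0+1+1+0+1+0+1+1+0+0+1+1+1+1+1+1+0 mod 2 = 1
Syndrome = 11111
Column 31 of H equals this syndrome → error at bit 31 (1-indexed).
Flip bit 31: 1110111111101001101011001111110 → 1110111111101001101011001111111
Extract data bits at positions {3,5,6,7,9,10,11,12,13,14,15,17,18,19,20,21,22,23,24,25,26,27,28,29,30,31}: 11111110100101011001111111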